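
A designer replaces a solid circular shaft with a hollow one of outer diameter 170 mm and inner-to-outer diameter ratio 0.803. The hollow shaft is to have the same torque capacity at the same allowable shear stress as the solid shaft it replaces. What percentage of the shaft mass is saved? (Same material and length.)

49.2 %

Equal τ_max and T ⇒ the solid shaft needs d_s³ = d_o³(1−k⁴), so d_s = 170·(1−0.803⁴)^(1/3) = 142.1 mm.
Area ratio A_h/A_s = d_o²(1−k²)/d_s² = (1−k²)/(1−k⁴)^(2/3) = 0.5082.
Mass saving = 1 − 0.5082 = 49.2 %.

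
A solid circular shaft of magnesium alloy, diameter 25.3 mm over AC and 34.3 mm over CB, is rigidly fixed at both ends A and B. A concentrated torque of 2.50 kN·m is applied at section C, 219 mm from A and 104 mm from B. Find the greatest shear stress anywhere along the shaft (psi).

40100 psi

Compatibility: T_A·a/J_AC = T_B·b/J_CB with T_A + T_B = T₀.
J_AC = 4.02×10^-8 m⁴, J_CB = 1.36×10^-7 m⁴, so T_A = T₀·(J_AC/a)/((J_AC/a)+(J_CB/b)) = 308.1 N·m, T_B = 2192 N·m.
τ in each portion: τ_AC = 9.69×10^7 Pa, τ_CB = 2.77×10^8 Pa; maximum is in CB.
τ_max = T_CB·r/J = 2192·0.0171/1.36×10^-7 = 2.766×10^8 Pa.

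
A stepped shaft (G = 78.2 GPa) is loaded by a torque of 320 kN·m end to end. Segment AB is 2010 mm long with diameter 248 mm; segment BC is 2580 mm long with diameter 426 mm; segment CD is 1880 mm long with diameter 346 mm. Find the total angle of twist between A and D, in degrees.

1.77°

J_AB = π(0.248)⁴/32 = 3.71×10^-4 m⁴; J_BC = π(0.426)⁴/32 = 3.23×10^-3 m⁴; J_CD = π(0.346)⁴/32 = 1.41×10^-3 m⁴.
θ = (T/G)·Σ L_i/J_i = (320000/78.2×10⁹)·(2.01/3.71×10^-4 + 2.58/3.23×10^-3 + 1.88/1.41×10^-3) = 0.03088 rad.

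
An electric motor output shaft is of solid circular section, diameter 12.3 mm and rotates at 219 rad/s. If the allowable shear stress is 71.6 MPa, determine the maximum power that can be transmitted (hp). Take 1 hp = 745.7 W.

7.68 hp

J = πd⁴/32 = π(0.0123)⁴/32 = 2.247×10^-9 m⁴.
T_max = τ_allow·J/r = 7.16×10^7 × 2.247×10^-9 / 0.00615 = 26.16 N·m.
ω = 219 rad/s, so P_max = T_max·ω = 5729 W.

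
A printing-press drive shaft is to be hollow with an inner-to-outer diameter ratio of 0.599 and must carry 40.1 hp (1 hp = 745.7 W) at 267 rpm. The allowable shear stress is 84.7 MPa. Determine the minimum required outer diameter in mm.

41.9 mm

ω = 2π·267/60 = 27.96 rad/s, so T = P/ω = 40.1×745.7 / 27.96 = 1069 N·m.
For a hollow shaft with d_i/d_o = 0.599: τ_max = 16T/(π d_o³ (1−k⁴)), so d_o = [16T/(π τ_allow (1−k⁴))]^(1/3) = [16·1069/(π·8.47×10^7·0.8713)]^(1/3) = 0.04195 m.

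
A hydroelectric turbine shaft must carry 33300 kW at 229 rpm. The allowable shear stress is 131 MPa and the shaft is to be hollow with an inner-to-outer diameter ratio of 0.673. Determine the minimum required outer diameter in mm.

ω = 2π·229/60 = 23.98 rad/s, so T = P/ω = 33300×10³ / 23.98 = 1.389e6 N·m.
For a hollow shaft with d_i/d_o = 0.673: τ_max = 16T/(π d_o³ (1−k⁴)), so d_o = [16T/(π τ_allow (1−k⁴))]^(1/3) = [16·1.389e6/(π·1.31×10^8·0.7949)]^(1/3) = 0.4080 m.

408 mm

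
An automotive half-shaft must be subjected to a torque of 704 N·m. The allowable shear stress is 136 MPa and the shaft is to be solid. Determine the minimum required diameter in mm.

For a solid shaft τ_max = 16T/(πd³), so d = (16T/(π τ_allow))^(1/3) = (16·704.0/(π·1.36×10^8))^(1/3) = 0.02976 m.

29.8 mm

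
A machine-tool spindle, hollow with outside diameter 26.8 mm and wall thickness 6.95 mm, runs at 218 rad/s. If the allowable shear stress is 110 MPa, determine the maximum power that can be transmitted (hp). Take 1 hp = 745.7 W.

115 hp

J = π(d_o⁴ − d_i⁴)/32 = π(0.0268⁴ − 0.0129⁴)/32 = 4.793×10^-8 m⁴.
T_max = τ_allow·J/r = 1.10×10^8 × 4.793×10^-8 / 0.0134 = 393.4 N·m.
ω = 218 rad/s, so P_max = T_max·ω = 8.577×10^4 W.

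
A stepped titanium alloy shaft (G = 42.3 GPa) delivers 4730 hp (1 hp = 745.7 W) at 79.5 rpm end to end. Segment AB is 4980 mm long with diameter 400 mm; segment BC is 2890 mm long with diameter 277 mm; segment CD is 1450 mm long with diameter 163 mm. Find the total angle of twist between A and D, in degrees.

16.0°

ω = 2π·79.5/60 = 8.325 rad/s, so T = P/ω = 4730×745.7 / 8.325 = 423700 N·m.
J_AB = π(0.400)⁴/32 = 2.51×10^-3 m⁴; J_BC = π(0.277)⁴/32 = 5.78×10^-4 m⁴; J_CD = π(0.163)⁴/32 = 6.93×10^-5 m⁴.
θ = (T/G)·Σ L_i/J_i = (423700/42.3×10⁹)·(4.98/2.51×10^-3 + 2.89/5.78×10^-4 + 1.45/6.93×10^-5) = 0.2795 rad.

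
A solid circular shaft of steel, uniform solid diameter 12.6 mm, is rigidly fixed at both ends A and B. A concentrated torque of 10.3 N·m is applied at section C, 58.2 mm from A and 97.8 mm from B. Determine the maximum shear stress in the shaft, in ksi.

2.38 ksi

With uniform GJ and both ends fixed, compatibility θ_AC = θ_CB gives T_A·a = T_B·b, together with T_A + T_B = T₀.
T_A = T₀·b/(a+b) = 10.30·97.8/156.0 = 6.457 N·m; T_B = 3.843 N·m.
τ in each portion: τ_AC = 1.64×10^7 Pa, τ_CB = 9.78×10^6 Pa; maximum is in AC.
τ_max = T_AC·r/J = 6.457·0.00630/2.47×10^-9 = 1.644×10^7 Pa.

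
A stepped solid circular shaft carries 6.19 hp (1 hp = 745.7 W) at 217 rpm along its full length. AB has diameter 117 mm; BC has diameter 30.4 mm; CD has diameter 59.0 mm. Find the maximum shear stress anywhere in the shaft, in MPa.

36.8 MPa

ω = 2π·217/60 = 22.72 rad/s, so T = P/ω = 6.19×745.7 / 22.72 = 203.1 N·m.
Under the same torque, τ_max = 16T/(πd³) is largest where d is smallest — segment BC (d = 30.4 mm).
τ_max = 16·203.1/(π·(0.0304)³) = 3.682×10^7 Pa.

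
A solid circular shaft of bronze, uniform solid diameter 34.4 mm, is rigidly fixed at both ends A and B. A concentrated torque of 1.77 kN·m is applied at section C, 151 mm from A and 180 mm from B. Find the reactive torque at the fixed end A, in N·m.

963 N·m

With uniform GJ and both ends fixed, compatibility θ_AC = θ_CB gives T_A·a = T_B·b, together with T_A + T_B = T₀.
T_A = T₀·b/(a+b) = 1770·180/331.0 = 962.5 N·m; T_B = 807.5 N·m.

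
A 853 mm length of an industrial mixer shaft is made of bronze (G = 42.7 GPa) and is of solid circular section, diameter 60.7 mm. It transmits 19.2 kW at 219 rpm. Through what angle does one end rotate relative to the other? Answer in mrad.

ω = 2π·219/60 = 22.93 rad/s, so T = P/ω = 19.2×10³ / 22.93 = 837.2 N·m.
J = πd⁴/32 = π(0.0607)⁴/32 = 1.333×10^-6 m⁴.
θ = T·L/(G·J) = 837.2 × 0.853 / (42.7×10⁹ × 1.333×10^-6) = 0.01255 rad.

12.5 mrad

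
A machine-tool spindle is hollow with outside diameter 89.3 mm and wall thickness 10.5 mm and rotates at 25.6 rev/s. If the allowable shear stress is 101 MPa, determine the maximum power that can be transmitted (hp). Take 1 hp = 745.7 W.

J = π(d_o⁴ − d_i⁴)/32 = π(0.0893⁴ − 0.0683⁴)/32 = 4.107×10^-6 m⁴.
T_max = τ_allow·J/r = 1.01×10^8 × 4.107×10^-6 / 0.0446 = 9290 N·m.
ω = 2π·25.6 = 160.8 rad/s, so P_max = T_max·ω = 1.494×10^6 W.

2000 hp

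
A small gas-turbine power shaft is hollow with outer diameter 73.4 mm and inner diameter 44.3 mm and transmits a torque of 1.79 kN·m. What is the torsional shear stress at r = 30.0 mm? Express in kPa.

21700 kPa

J = π(d_o⁴ − d_i⁴)/32 = π(0.0734⁴ − 0.0443⁴)/32 = 2.471×10^-6 m⁴.
Shear stress varies linearly with radius: τ = T·r/J = 1790 × 0.0300 / 2.471×10^-6 = 2.173×10^7 Pa.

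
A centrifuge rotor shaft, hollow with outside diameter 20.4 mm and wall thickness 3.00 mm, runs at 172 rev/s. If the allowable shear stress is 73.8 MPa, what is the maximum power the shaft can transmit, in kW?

J = π(d_o⁴ − d_i⁴)/32 = π(0.0204⁴ − 0.0144⁴)/32 = 1.278×10^-8 m⁴.
T_max = τ_allow·J/r = 7.38×10^7 × 1.278×10^-8 / 0.0102 = 92.48 N·m.
ω = 2π·172 = 1081 rad/s, so P_max = T_max·ω = 9.994×10^4 W.

99.9 kW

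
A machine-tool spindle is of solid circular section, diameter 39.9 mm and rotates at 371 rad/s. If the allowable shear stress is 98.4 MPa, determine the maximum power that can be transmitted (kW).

J = πd⁴/32 = π(0.0399)⁴/32 = 2.488×10^-7 m⁴.
T_max = τ_allow·J/r = 9.84×10^7 × 2.488×10^-7 / 0.0199 = 1227 N·m.
ω = 371 rad/s, so P_max = T_max·ω = 4.553×10^5 W.

455 kW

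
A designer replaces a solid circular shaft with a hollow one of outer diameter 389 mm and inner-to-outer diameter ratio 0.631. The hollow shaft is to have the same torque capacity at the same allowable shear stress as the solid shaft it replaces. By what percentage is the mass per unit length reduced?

32.5 %

Equal τ_max and T ⇒ the solid shaft needs d_s³ = d_o³(1−k⁴), so d_s = 389·(1−0.631⁴)^(1/3) = 367.3 mm.
Area ratio A_h/A_s = d_o²(1−k²)/d_s² = (1−k²)/(1−k⁴)^(2/3) = 0.6752.
Mass saving = 1 − 0.6752 = 32.5 %.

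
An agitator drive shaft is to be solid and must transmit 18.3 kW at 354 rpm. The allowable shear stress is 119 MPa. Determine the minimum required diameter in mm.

ω = 2π·354/60 = 37.07 rad/s, so T = P/ω = 18.3×10³ / 37.07 = 493.7 N·m.
For a solid shaft τ_max = 16T/(πd³), so d = (16T/(π τ_allow))^(1/3) = (16·493.7/(π·1.19×10^8))^(1/3) = 0.02764 m.

27.6 mm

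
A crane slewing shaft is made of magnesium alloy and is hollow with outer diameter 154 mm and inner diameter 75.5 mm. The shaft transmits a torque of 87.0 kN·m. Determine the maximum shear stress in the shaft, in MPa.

129 MPa

J = π(d_o⁴ − d_i⁴)/32 = π(0.154⁴ − 0.0755⁴)/32 = 5.203×10^-5 m⁴.
τ_max = T·r/J = 87000 × 0.0770 / 5.203×10^-5 = 1.288×10^8 Pa.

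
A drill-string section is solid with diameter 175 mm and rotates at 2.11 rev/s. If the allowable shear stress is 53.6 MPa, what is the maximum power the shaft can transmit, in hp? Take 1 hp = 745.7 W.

J = πd⁴/32 = π(0.175)⁴/32 = 9.208×10^-5 m⁴.
T_max = τ_allow·J/r = 5.36×10^7 × 9.208×10^-5 / 0.0875 = 56400 N·m.
ω = 2π·2.11 = 13.26 rad/s, so P_max = T_max·ω = 7.478×10^5 W.

1000 hp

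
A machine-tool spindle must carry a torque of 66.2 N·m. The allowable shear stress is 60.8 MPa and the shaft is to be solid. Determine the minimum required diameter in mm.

For a solid shaft τ_max = 16T/(πd³), so d = (16T/(π τ_allow))^(1/3) = (16·66.20/(π·6.08×10^7))^(1/3) = 0.01770 m.

17.7 mm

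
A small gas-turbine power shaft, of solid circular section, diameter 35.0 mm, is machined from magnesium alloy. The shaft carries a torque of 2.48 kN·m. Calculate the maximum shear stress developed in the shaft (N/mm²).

J = πd⁴/32 = π(0.0350)⁴/32 = 1.473×10^-7 m⁴.
τ_max = T·r/J = 2480 × 0.0175 / 1.473×10^-7 = 2.946×10^8 Pa.

295 N/mm²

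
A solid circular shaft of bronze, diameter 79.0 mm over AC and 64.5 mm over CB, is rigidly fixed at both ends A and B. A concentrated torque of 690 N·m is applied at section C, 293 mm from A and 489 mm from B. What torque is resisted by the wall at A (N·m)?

Compatibility: T_A·a/J_AC = T_B·b/J_CB with T_A + T_B = T₀.
J_AC = 3.82×10^-6 m⁴, J_CB = 1.70×10^-6 m⁴, so T_A = T₀·(J_AC/a)/((J_AC/a)+(J_CB/b)) = 544.9 N·m, T_B = 145.1 N·m.

545 N·m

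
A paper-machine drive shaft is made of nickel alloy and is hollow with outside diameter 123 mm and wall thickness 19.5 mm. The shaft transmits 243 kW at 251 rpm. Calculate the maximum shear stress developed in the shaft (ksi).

4.69 ksi

ω = 2π·251/60 = 26.28 rad/s, so T = P/ω = 243×10³ / 26.28 = 9245 N·m.
J = π(d_o⁴ − d_i⁴)/32 = π(0.123⁴ − 0.0840⁴)/32 = 1.758×10^-5 m⁴.
τ_max = T·r/J = 9245 × 0.0615 / 1.758×10^-5 = 3.234×10^7 Pa.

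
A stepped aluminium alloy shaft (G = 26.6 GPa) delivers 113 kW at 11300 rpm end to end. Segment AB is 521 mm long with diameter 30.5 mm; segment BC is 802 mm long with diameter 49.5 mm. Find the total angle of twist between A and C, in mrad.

ω = 2π·11300/60 = 1183 rad/s, so T = P/ω = 113×10³ / 1183 = 95.49 N·m.
J_AB = π(0.0305)⁴/32 = 8.50×10^-8 m⁴; J_BC = π(0.0495)⁴/32 = 5.89×10^-7 m⁴.
θ = (T/G)·Σ L_i/J_i = (95.49/26.6×10⁹)·(0.521/8.50×10^-8 + 0.802/5.89×10^-7) = 0.02690 rad.

26.9 mrad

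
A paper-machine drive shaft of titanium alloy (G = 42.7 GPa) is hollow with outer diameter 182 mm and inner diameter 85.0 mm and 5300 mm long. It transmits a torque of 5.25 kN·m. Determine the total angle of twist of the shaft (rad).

0.00635 rad

J = π(d_o⁴ − d_i⁴)/32 = π(0.182⁴ − 0.0850⁴)/32 = 1.026×10^-4 m⁴.
θ = T·L/(G·J) = 5250 × 5.30 / (42.7×10⁹ × 1.026×10^-4) = 6.352×10^-3 rad.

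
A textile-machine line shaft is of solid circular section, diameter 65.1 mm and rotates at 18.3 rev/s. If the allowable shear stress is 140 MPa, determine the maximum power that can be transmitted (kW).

J = πd⁴/32 = π(0.0651)⁴/32 = 1.763×10^-6 m⁴.
T_max = τ_allow·J/r = 1.40×10^8 × 1.763×10^-6 / 0.0325 = 7584 N·m.
ω = 2π·18.3 = 115.0 rad/s, so P_max = T_max·ω = 8.720×10^5 W.

872 kW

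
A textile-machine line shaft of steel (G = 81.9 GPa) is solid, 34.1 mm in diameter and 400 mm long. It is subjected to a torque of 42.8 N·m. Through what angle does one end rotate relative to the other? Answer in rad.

0.00157 rad

J = πd⁴/32 = π(0.0341)⁴/32 = 1.327×10^-7 m⁴.
θ = T·L/(G·J) = 42.80 × 0.400 / (81.9×10⁹ × 1.327×10^-7) = 1.575×10^-3 rad.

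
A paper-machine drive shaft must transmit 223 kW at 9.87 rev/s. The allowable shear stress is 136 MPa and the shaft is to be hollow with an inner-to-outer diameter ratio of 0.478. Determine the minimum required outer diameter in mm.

52.2 mm

ω = 2π·9.87 = 62.02 rad/s, so T = P/ω = 223×10³ / 62.02 = 3596 N·m.
For a hollow shaft with d_i/d_o = 0.478: τ_max = 16T/(π d_o³ (1−k⁴)), so d_o = [16T/(π τ_allow (1−k⁴))]^(1/3) = [16·3596/(π·1.36×10^8·0.9478)]^(1/3) = 0.05218 m.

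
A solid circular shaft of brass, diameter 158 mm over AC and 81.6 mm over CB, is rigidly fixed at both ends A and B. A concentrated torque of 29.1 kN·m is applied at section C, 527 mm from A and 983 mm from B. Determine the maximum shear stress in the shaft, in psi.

Compatibility: T_A·a/J_AC = T_B·b/J_CB with T_A + T_B = T₀.
J_AC = 6.12×10^-5 m⁴, J_CB = 4.35×10^-6 m⁴, so T_A = T₀·(J_AC/a)/((J_AC/a)+(J_CB/b)) = 28030 N·m, T_B = 1069 N·m.
τ in each portion: τ_AC = 3.62×10^7 Pa, τ_CB = 1.00×10^7 Pa; maximum is in AC.
τ_max = T_AC·r/J = 28030·0.0790/6.12×10^-5 = 3.619×10^7 Pa.

5250 psi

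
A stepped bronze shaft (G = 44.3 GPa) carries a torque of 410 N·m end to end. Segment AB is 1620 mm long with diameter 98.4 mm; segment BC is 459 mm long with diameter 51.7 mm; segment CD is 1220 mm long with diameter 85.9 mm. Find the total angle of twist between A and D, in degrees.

0.561°

J_AB = π(0.0984)⁴/32 = 9.20×10^-6 m⁴; J_BC = π(0.0517)⁴/32 = 7.01×10^-7 m⁴; J_CD = π(0.0859)⁴/32 = 5.35×10^-6 m⁴.
θ = (T/G)·Σ L_i/J_i = (410.0/44.3×10⁹)·(1.62/9.20×10^-6 + 0.459/7.01×10^-7 + 1.22/5.35×10^-6) = 9.798×10^-3 rad.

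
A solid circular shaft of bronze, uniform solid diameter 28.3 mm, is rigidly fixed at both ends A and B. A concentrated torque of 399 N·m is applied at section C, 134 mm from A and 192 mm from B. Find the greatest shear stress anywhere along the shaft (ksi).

7.66 ksi

With uniform GJ and both ends fixed, compatibility θ_AC = θ_CB gives T_A·a = T_B·b, together with T_A + T_B = T₀.
T_A = T₀·b/(a+b) = 399.0·192/326.0 = 235.0 N·m; T_B = 164.0 N·m.
τ in each portion: τ_AC = 5.28×10^7 Pa, τ_CB = 3.69×10^7 Pa; maximum is in AC.
τ_max = T_AC·r/J = 235.0·0.0142/6.30×10^-8 = 5.280×10^7 Pa.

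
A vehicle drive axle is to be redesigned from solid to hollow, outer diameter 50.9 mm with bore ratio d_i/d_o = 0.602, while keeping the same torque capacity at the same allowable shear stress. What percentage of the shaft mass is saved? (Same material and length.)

Equal τ_max and T ⇒ the solid shaft needs d_s³ = d_o³(1−k⁴), so d_s = 50.9·(1−0.602⁴)^(1/3) = 48.57 mm.
Area ratio A_h/A_s = d_o²(1−k²)/d_s² = (1−k²)/(1−k⁴)^(2/3) = 0.7003.
Mass saving = 1 − 0.7003 = 30.0 %.

30.0 %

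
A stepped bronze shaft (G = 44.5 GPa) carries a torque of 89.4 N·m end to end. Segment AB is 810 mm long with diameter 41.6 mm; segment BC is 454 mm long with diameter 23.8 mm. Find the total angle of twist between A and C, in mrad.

34.5 mrad

J_AB = π(0.0416)⁴/32 = 2.94×10^-7 m⁴; J_BC = π(0.0238)⁴/32 = 3.15×10^-8 m⁴.
θ = (T/G)·Σ L_i/J_i = (89.40/44.5×10⁹)·(0.810/2.94×10^-7 + 0.454/3.15×10^-8) = 0.03449 rad.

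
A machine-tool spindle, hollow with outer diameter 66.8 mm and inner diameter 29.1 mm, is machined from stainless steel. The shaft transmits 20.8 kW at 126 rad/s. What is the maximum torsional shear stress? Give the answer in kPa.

ω = 126 rad/s, so T = P/ω = 20.8×10³ / 126.0 = 165.1 N·m.
J = π(d_o⁴ − d_i⁴)/32 = π(0.0668⁴ − 0.0291⁴)/32 = 1.884×10^-6 m⁴.
τ_max = T·r/J = 165.1 × 0.0334 / 1.884×10^-6 = 2.926×10^6 Pa.

2930 kPa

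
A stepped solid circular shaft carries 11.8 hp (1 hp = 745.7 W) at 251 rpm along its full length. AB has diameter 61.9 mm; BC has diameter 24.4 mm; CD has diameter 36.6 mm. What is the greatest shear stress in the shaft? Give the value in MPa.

117 MPa

ω = 2π·251/60 = 26.28 rad/s, so T = P/ω = 11.8×745.7 / 26.28 = 334.8 N·m.
Under the same torque, τ_max = 16T/(πd³) is largest where d is smallest — segment BC (d = 24.4 mm).
τ_max = 16·334.8/(π·(0.0244)³) = 1.174×10^8 Pa.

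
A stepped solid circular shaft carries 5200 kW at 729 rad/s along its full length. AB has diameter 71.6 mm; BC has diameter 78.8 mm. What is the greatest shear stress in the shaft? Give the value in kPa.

ω = 729 rad/s, so T = P/ω = 5200×10³ / 729.0 = 7133 N·m.
Under the same torque, τ_max = 16T/(πd³) is largest where d is smallest — segment AB (d = 71.6 mm).
τ_max = 16·7133/(π·(0.0716)³) = 9.897×10^7 Pa.

99000 kPa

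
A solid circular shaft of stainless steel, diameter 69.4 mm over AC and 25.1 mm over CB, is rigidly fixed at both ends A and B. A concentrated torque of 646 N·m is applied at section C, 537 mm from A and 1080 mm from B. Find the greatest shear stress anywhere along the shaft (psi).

Compatibility: T_A·a/J_AC = T_B·b/J_CB with T_A + T_B = T₀.
J_AC = 2.28×10^-6 m⁴, J_CB = 3.90×10^-8 m⁴, so T_A = T₀·(J_AC/a)/((J_AC/a)+(J_CB/b)) = 640.6 N·m, T_B = 5.450 N·m.
τ in each portion: τ_AC = 9.76×10^6 Pa, τ_CB = 1.76×10^6 Pa; maximum is in AC.
τ_max = T_AC·r/J = 640.6·0.0347/2.28×10^-6 = 9.760×10^6 Pa.

1420 psi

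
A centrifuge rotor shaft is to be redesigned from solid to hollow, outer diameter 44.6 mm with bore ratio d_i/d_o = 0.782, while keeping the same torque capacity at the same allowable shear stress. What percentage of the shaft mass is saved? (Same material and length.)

46.9 %

Equal τ_max and T ⇒ the solid shaft needs d_s³ = d_o³(1−k⁴), so d_s = 44.6·(1−0.782⁴)^(1/3) = 38.15 mm.
Area ratio A_h/A_s = d_o²(1−k²)/d_s² = (1−k²)/(1−k⁴)^(2/3) = 0.5308.
Mass saving = 1 − 0.5308 = 46.9 %.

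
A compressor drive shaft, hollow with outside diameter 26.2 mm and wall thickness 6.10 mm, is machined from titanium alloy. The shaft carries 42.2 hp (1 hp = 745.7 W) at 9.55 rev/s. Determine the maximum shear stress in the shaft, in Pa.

ω = 2π·9.55 = 60.00 rad/s, so T = P/ω = 42.2×745.7 / 60.00 = 524.4 N·m.
J = π(d_o⁴ − d_i⁴)/32 = π(0.0262⁴ − 0.0140⁴)/32 = 4.249×10^-8 m⁴.
τ_max = T·r/J = 524.4 × 0.0131 / 4.249×10^-8 = 1.617×10^8 Pa.

1.62e8 Pa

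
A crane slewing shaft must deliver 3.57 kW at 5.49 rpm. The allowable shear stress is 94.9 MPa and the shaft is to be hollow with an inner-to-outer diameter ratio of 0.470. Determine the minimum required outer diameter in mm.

70.5 mm

ω = 2π·5.49/60 = 0.5749 rad/s, so T = P/ω = 3.57×10³ / 0.5749 = 6210 N·m.
For a hollow shaft with d_i/d_o = 0.470: τ_max = 16T/(π d_o³ (1−k⁴)), so d_o = [16T/(π τ_allow (1−k⁴))]^(1/3) = [16·6210/(π·9.49×10^7·0.9512)]^(1/3) = 0.07050 m.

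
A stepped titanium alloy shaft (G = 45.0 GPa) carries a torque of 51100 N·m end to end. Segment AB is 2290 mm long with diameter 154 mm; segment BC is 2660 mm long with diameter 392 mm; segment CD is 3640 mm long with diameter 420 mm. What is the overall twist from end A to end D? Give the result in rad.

J_AB = π(0.154)⁴/32 = 5.52×10^-5 m⁴; J_BC = π(0.392)⁴/32 = 2.32×10^-3 m⁴; J_CD = π(0.420)⁴/32 = 3.05×10^-3 m⁴.
θ = (T/G)·Σ L_i/J_i = (51100/45.0×10⁹)·(2.29/5.52×10^-5 + 2.66/2.32×10^-3 + 3.64/3.05×10^-3) = 0.04975 rad.

0.0497 rad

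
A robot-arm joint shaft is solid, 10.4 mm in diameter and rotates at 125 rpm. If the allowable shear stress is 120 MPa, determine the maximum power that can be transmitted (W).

347 W

J = πd⁴/32 = π(0.0104)⁴/32 = 1.149×10^-9 m⁴.
T_max = τ_allow·J/r = 1.20×10^8 × 1.149×10^-9 / 0.00520 = 26.50 N·m.
ω = 2π·125/60 = 13.09 rad/s, so P_max = T_max·ω = 346.9 W.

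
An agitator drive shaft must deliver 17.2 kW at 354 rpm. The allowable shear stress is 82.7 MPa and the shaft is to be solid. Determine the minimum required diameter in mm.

ω = 2π·354/60 = 37.07 rad/s, so T = P/ω = 17.2×10³ / 37.07 = 464.0 N·m.
For a solid shaft τ_max = 16T/(πd³), so d = (16T/(π τ_allow))^(1/3) = (16·464.0/(π·8.27×10^7))^(1/3) = 0.03057 m.

30.6 mm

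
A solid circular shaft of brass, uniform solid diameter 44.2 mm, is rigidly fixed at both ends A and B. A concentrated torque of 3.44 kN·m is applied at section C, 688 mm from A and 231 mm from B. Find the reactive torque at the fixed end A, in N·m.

865 N·m

With uniform GJ and both ends fixed, compatibility θ_AC = θ_CB gives T_A·a = T_B·b, together with T_A + T_B = T₀.
T_A = T₀·b/(a+b) = 3440·231/919.0 = 864.7 N·m; T_B = 2575 N·m.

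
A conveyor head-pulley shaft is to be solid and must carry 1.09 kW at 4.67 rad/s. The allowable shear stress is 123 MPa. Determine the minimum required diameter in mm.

21.3 mm

ω = 4.67 rad/s, so T = P/ω = 1.09×10³ / 4.670 = 233.4 N·m.
For a solid shaft τ_max = 16T/(πd³), so d = (16T/(π τ_allow))^(1/3) = (16·233.4/(π·1.23×10^8))^(1/3) = 0.02130 m.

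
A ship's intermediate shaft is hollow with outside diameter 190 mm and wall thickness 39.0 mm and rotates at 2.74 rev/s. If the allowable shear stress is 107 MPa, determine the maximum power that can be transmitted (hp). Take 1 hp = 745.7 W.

J = π(d_o⁴ − d_i⁴)/32 = π(0.190⁴ − 0.112⁴)/32 = 1.125×10^-4 m⁴.
T_max = τ_allow·J/r = 1.07×10^8 × 1.125×10^-4 / 0.0950 = 126700 N·m.
ω = 2π·2.74 = 17.22 rad/s, so P_max = T_max·ω = 2.181×10^6 W.

2930 hp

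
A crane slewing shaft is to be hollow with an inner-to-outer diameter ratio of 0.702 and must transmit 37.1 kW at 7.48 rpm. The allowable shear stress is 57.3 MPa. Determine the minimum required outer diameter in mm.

ω = 2π·7.48/60 = 0.7833 rad/s, so T = P/ω = 37.1×10³ / 0.7833 = 47360 N·m.
For a hollow shaft with d_i/d_o = 0.702: τ_max = 16T/(π d_o³ (1−k⁴)), so d_o = [16T/(π τ_allow (1−k⁴))]^(1/3) = [16·47360/(π·5.73×10^7·0.7571)]^(1/3) = 0.1772 m.

177 mm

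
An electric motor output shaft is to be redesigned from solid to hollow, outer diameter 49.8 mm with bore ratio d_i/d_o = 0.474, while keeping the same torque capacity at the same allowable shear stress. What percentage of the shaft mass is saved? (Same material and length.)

19.7 %

Equal τ_max and T ⇒ the solid shaft needs d_s³ = d_o³(1−k⁴), so d_s = 49.8·(1−0.474⁴)^(1/3) = 48.95 mm.
Area ratio A_h/A_s = d_o²(1−k²)/d_s² = (1−k²)/(1−k⁴)^(2/3) = 0.8026.
Mass saving = 1 − 0.8026 = 19.7 %.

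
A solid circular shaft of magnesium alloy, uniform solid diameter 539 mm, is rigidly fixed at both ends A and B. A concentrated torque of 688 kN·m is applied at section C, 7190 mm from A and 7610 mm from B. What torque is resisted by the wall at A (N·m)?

With uniform GJ and both ends fixed, compatibility θ_AC = θ_CB gives T_A·a = T_B·b, together with T_A + T_B = T₀.
T_A = T₀·b/(a+b) = 688000·7610/14800 = 353800 N·m; T_B = 334200 N·m.

354000 N·m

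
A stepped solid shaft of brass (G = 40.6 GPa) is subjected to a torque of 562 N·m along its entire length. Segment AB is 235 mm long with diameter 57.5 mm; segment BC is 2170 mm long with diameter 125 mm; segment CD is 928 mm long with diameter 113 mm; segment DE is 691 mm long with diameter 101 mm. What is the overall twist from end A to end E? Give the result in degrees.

J_AB = π(0.0575)⁴/32 = 1.07×10^-6 m⁴; J_BC = π(0.125)⁴/32 = 2.40×10^-5 m⁴; J_CD = π(0.113)⁴/32 = 1.60×10^-5 m⁴; J_DE = π(0.101)⁴/32 = 1.02×10^-5 m⁴.
θ = (T/G)·Σ L_i/J_i = (562.0/40.6×10⁹)·(0.235/1.07×10^-6 + 2.17/2.40×10^-5 + 0.928/1.60×10^-5 + 0.691/1.02×10^-5) = 6.023×10^-3 rad.

0.345°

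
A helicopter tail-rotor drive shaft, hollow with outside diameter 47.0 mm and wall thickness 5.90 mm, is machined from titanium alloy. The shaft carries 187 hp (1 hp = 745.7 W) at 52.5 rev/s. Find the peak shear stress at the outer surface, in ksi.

4.39 ksi

ω = 2π·52.5 = 329.9 rad/s, so T = P/ω = 187×745.7 / 329.9 = 422.7 N·m.
J = π(d_o⁴ − d_i⁴)/32 = π(0.0470⁴ − 0.0352⁴)/32 = 3.283×10^-7 m⁴.
τ_max = T·r/J = 422.7 × 0.0235 / 3.283×10^-7 = 3.026×10^7 Pa.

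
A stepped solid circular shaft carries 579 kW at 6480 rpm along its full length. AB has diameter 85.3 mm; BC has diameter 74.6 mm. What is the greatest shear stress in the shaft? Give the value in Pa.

ω = 2π·6480/60 = 678.6 rad/s, so T = P/ω = 579×10³ / 678.6 = 853.2 N·m.
Under the same torque, τ_max = 16T/(πd³) is largest where d is smallest — segment BC (d = 74.6 mm).
τ_max = 16·853.2/(π·(0.0746)³) = 1.047×10^7 Pa.

1.05e7 Pa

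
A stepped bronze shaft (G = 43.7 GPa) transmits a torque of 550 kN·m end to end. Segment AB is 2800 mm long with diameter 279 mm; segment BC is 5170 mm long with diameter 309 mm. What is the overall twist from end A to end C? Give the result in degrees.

J_AB = π(0.279)⁴/32 = 5.95×10^-4 m⁴; J_BC = π(0.309)⁴/32 = 8.95×10^-4 m⁴.
θ = (T/G)·Σ L_i/J_i = (550000/43.7×10⁹)·(2.80/5.95×10^-4 + 5.17/8.95×10^-4) = 0.1319 rad.

7.56°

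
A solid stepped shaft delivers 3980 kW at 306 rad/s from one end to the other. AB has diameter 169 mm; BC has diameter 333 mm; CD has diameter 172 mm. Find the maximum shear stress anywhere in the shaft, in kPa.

13700 kPa

ω = 306 rad/s, so T = P/ω = 3980×10³ / 306.0 = 13010 N·m.
Under the same torque, τ_max = 16T/(πd³) is largest where d is smallest — segment AB (d = 169 mm).
τ_max = 16·13010/(π·(0.169)³) = 1.372×10^7 Pa.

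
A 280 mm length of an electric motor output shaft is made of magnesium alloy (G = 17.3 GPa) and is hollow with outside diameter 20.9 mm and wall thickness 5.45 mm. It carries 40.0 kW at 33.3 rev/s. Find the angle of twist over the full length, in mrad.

ω = 2π·33.3 = 209.2 rad/s, so T = P/ω = 40.0×10³ / 209.2 = 191.2 N·m.
J = π(d_o⁴ − d_i⁴)/32 = π(0.0209⁴ − 0.0100⁴)/32 = 1.775×10^-8 m⁴.
θ = T·L/(G·J) = 191.2 × 0.280 / (17.3×10⁹ × 1.775×10^-8) = 0.1743 rad.

174 mrad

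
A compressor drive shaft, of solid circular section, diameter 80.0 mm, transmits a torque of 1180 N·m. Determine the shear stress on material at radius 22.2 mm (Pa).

J = πd⁴/32 = π(0.0800)⁴/32 = 4.021×10^-6 m⁴.
Shear stress varies linearly with radius: τ = T·r/J = 1180 × 0.0222 / 4.021×10^-6 = 6.514×10^6 Pa.

6.51e6 Pa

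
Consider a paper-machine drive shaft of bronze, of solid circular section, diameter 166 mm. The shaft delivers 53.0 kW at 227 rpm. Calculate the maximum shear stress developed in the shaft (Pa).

2.48e6 Pa

ω = 2π·227/60 = 23.77 rad/s, so T = P/ω = 53.0×10³ / 23.77 = 2230 N·m.
J = πd⁴/32 = π(0.166)⁴/32 = 7.455×10^-5 m⁴.
τ_max = T·r/J = 2230 × 0.0830 / 7.455×10^-5 = 2.482×10^6 Pa.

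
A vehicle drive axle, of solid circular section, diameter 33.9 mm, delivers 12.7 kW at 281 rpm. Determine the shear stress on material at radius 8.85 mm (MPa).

ω = 2π·281/60 = 29.43 rad/s, so T = P/ω = 12.7×10³ / 29.43 = 431.6 N·m.
J = πd⁴/32 = π(0.0339)⁴/32 = 1.297×10^-7 m⁴.
Shear stress varies linearly with radius: τ = T·r/J = 431.6 × 0.00885 / 1.297×10^-7 = 2.946×10^7 Pa.

29.5 MPa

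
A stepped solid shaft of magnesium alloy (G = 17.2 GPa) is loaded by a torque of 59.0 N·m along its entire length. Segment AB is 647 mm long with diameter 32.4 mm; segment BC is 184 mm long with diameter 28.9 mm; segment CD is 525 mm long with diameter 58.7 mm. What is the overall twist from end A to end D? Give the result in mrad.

J_AB = π(0.0324)⁴/32 = 1.08×10^-7 m⁴; J_BC = π(0.0289)⁴/32 = 6.85×10^-8 m⁴; J_CD = π(0.0587)⁴/32 = 1.17×10^-6 m⁴.
θ = (T/G)·Σ L_i/J_i = (59.00/17.2×10⁹)·(0.647/1.08×10^-7 + 0.184/6.85×10^-8 + 0.525/1.17×10^-6) = 0.03128 rad.

31.3 mrad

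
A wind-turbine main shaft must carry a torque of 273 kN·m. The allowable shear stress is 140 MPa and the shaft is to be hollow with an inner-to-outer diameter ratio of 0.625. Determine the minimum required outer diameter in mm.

For a hollow shaft with d_i/d_o = 0.625: τ_max = 16T/(π d_o³ (1−k⁴)), so d_o = [16T/(π τ_allow (1−k⁴))]^(1/3) = [16·273000/(π·1.40×10^8·0.8474)]^(1/3) = 0.2271 m.

227 mm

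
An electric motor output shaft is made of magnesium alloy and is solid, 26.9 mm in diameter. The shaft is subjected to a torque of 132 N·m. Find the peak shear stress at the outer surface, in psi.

J = πd⁴/32 = π(0.0269)⁴/32 = 5.141×10^-8 m⁴.
τ_max = T·r/J = 132.0 × 0.0135 / 5.141×10^-8 = 3.454×10^7 Pa.

5010 psi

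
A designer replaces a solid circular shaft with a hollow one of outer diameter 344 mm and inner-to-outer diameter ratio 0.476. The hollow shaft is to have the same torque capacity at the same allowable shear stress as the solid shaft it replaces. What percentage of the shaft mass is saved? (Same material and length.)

Equal τ_max and T ⇒ the solid shaft needs d_s³ = d_o³(1−k⁴), so d_s = 344·(1−0.476⁴)^(1/3) = 338.0 mm.
Area ratio A_h/A_s = d_o²(1−k²)/d_s² = (1−k²)/(1−k⁴)^(2/3) = 0.8011.
Mass saving = 1 − 0.8011 = 19.9 %.

19.9 %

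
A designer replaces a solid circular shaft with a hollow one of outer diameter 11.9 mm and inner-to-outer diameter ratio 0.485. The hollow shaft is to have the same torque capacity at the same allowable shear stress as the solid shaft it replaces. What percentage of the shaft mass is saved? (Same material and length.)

20.6 %

Equal τ_max and T ⇒ the solid shaft needs d_s³ = d_o³(1−k⁴), so d_s = 11.9·(1−0.485⁴)^(1/3) = 11.68 mm.
Area ratio A_h/A_s = d_o²(1−k²)/d_s² = (1−k²)/(1−k⁴)^(2/3) = 0.7944.
Mass saving = 1 − 0.7944 = 20.6 %.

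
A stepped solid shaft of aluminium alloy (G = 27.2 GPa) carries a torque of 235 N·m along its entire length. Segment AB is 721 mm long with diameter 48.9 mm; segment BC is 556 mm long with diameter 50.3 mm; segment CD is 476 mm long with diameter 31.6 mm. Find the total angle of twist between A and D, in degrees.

J_AB = π(0.0489)⁴/32 = 5.61×10^-7 m⁴; J_BC = π(0.0503)⁴/32 = 6.28×10^-7 m⁴; J_CD = π(0.0316)⁴/32 = 9.79×10^-8 m⁴.
θ = (T/G)·Σ L_i/J_i = (235.0/27.2×10⁹)·(0.721/5.61×10^-7 + 0.556/6.28×10^-7 + 0.476/9.79×10^-8) = 0.06075 rad.

3.48°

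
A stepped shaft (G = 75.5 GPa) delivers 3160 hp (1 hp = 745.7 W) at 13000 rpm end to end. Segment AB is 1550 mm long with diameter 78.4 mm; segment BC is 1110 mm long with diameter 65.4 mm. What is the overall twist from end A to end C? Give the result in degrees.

ω = 2π·13000/60 = 1361 rad/s, so T = P/ω = 3160×745.7 / 1361 = 1731 N·m.
J_AB = π(0.0784)⁴/32 = 3.71×10^-6 m⁴; J_BC = π(0.0654)⁴/32 = 1.80×10^-6 m⁴.
θ = (T/G)·Σ L_i/J_i = (1731/75.5×10⁹)·(1.55/3.71×10^-6 + 1.11/1.80×10^-6) = 0.02375 rad.

1.36°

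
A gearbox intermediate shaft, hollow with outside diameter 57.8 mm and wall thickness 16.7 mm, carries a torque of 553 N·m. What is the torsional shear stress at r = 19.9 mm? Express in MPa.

J = π(d_o⁴ − d_i⁴)/32 = π(0.0578⁴ − 0.0244⁴)/32 = 1.061×10^-6 m⁴.
Shear stress varies linearly with radius: τ = T·r/J = 553.0 × 0.0199 / 1.061×10^-6 = 1.037×10^7 Pa.

10.4 MPa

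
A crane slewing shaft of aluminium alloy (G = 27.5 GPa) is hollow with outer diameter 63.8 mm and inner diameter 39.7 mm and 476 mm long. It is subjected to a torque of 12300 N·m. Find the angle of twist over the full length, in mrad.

154 mrad

J = π(d_o⁴ − d_i⁴)/32 = π(0.0638⁴ − 0.0397⁴)/32 = 1.383×10^-6 m⁴.
θ = T·L/(G·J) = 12300 × 0.476 / (27.5×10⁹ × 1.383×10^-6) = 0.1540 rad.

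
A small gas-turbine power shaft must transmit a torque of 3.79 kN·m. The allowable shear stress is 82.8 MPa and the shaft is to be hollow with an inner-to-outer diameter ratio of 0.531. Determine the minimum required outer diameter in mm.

63.3 mm

For a hollow shaft with d_i/d_o = 0.531: τ_max = 16T/(π d_o³ (1−k⁴)), so d_o = [16T/(π τ_allow (1−k⁴))]^(1/3) = [16·3790/(π·8.28×10^7·0.9205)]^(1/3) = 0.06327 m.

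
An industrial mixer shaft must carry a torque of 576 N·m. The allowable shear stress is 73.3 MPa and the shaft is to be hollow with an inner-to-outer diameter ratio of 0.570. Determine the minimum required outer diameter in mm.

35.5 mm

For a hollow shaft with d_i/d_o = 0.570: τ_max = 16T/(π d_o³ (1−k⁴)), so d_o = [16T/(π τ_allow (1−k⁴))]^(1/3) = [16·576.0/(π·7.33×10^7·0.8944)]^(1/3) = 0.03550 m.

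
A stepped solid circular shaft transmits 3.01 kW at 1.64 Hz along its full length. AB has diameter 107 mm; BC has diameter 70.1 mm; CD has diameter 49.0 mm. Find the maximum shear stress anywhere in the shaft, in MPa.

12.6 MPa

ω = 2π·1.64 = 10.30 rad/s, so T = P/ω = 3.01×10³ / 10.30 = 292.1 N·m.
Under the same torque, τ_max = 16T/(πd³) is largest where d is smallest — segment CD (d = 49.0 mm).
τ_max = 16·292.1/(π·(0.0490)³) = 1.265×10^7 Pa.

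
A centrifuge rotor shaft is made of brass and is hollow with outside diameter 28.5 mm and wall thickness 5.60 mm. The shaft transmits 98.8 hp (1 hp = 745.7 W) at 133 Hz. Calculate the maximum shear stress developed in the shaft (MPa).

ω = 2π·133 = 835.7 rad/s, so T = P/ω = 98.8×745.7 / 835.7 = 88.16 N·m.
J = π(d_o⁴ − d_i⁴)/32 = π(0.0285⁴ − 0.0173⁴)/32 = 5.598×10^-8 m⁴.
τ_max = T·r/J = 88.16 × 0.0143 / 5.598×10^-8 = 2.244×10^7 Pa.

22.4 MPa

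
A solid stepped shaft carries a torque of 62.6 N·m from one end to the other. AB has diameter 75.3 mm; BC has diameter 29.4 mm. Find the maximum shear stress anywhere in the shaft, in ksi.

1.82 ksi

Under the same torque, τ_max = 16T/(πd³) is largest where d is smallest — segment BC (d = 29.4 mm).
τ_max = 16·62.60/(π·(0.0294)³) = 1.255×10^7 Pa.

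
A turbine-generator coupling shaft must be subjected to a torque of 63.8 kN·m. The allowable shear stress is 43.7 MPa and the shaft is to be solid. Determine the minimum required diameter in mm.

195 mm

For a solid shaft τ_max = 16T/(πd³), so d = (16T/(π τ_allow))^(1/3) = (16·63800/(π·4.37×10^7))^(1/3) = 0.1952 m.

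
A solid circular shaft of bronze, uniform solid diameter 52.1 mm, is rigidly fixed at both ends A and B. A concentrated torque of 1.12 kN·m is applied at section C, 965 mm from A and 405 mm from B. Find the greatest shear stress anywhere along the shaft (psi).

4120 psi

With uniform GJ and both ends fixed, compatibility θ_AC = θ_CB gives T_A·a = T_B·b, together with T_A + T_B = T₀.
T_A = T₀·b/(a+b) = 1120·405/1370 = 331.1 N·m; T_B = 788.9 N·m.
τ in each portion: τ_AC = 1.19×10^7 Pa, τ_CB = 2.84×10^7 Pa; maximum is in CB.
τ_max = T_CB·r/J = 788.9·0.0261/7.23×10^-7 = 2.841×10^7 Pa.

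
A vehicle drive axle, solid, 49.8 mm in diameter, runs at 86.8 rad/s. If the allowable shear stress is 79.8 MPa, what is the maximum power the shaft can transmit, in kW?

168 kW

J = πd⁴/32 = π(0.0498)⁴/32 = 6.038×10^-7 m⁴.
T_max = τ_allow·J/r = 7.98×10^7 × 6.038×10^-7 / 0.0249 = 1935 N·m.
ω = 86.8 rad/s, so P_max = T_max·ω = 1.680×10^5 W.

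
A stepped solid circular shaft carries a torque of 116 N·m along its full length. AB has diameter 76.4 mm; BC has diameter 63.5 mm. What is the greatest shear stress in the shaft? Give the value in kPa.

2310 kPa

Under the same torque, τ_max = 16T/(πd³) is largest where d is smallest — segment BC (d = 63.5 mm).
τ_max = 16·116.0/(π·(0.0635)³) = 2.307×10^6 Pa.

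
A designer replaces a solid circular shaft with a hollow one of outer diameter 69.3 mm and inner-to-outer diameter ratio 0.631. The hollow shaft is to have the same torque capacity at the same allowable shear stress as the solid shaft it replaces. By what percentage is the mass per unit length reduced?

Equal τ_max and T ⇒ the solid shaft needs d_s³ = d_o³(1−k⁴), so d_s = 69.3·(1−0.631⁴)^(1/3) = 65.43 mm.
Area ratio A_h/A_s = d_o²(1−k²)/d_s² = (1−k²)/(1−k⁴)^(2/3) = 0.6752.
Mass saving = 1 − 0.6752 = 32.5 %.

32.5 %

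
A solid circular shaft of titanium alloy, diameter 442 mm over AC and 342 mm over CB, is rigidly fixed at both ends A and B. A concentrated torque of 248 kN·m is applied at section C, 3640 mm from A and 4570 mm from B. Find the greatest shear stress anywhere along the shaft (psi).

Compatibility: T_A·a/J_AC = T_B·b/J_CB with T_A + T_B = T₀.
J_AC = 3.75×10^-3 m⁴, J_CB = 1.34×10^-3 m⁴, so T_A = T₀·(J_AC/a)/((J_AC/a)+(J_CB/b)) = 192900 N·m, T_B = 55080 N·m.
τ in each portion: τ_AC = 1.14×10^7 Pa, τ_CB = 7.01×10^6 Pa; maximum is in AC.
τ_max = T_AC·r/J = 192900·0.221/3.75×10^-3 = 1.138×10^7 Pa.

1650 psi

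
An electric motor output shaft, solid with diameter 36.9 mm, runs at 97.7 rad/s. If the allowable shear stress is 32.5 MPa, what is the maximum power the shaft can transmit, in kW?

J = πd⁴/32 = π(0.0369)⁴/32 = 1.820×10^-7 m⁴.
T_max = τ_allow·J/r = 3.25×10^7 × 1.820×10^-7 / 0.0184 = 320.6 N·m.
ω = 97.7 rad/s, so P_max = T_max·ω = 3.132×10^4 W.

31.3 kW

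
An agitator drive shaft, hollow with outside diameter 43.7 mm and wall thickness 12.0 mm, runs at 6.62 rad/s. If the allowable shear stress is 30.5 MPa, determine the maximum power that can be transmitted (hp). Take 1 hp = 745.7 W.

4.25 hp

J = π(d_o⁴ − d_i⁴)/32 = π(0.0437⁴ − 0.0197⁴)/32 = 3.432×10^-7 m⁴.
T_max = τ_allow·J/r = 3.05×10^7 × 3.432×10^-7 / 0.0219 = 479.1 N·m.
ω = 6.62 rad/s, so P_max = T_max·ω = 3172 W.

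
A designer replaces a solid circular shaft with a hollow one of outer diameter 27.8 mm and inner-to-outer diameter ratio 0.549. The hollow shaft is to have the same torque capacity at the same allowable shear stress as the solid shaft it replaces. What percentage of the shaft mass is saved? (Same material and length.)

25.6 %

Equal τ_max and T ⇒ the solid shaft needs d_s³ = d_o³(1−k⁴), so d_s = 27.8·(1−0.549⁴)^(1/3) = 26.93 mm.
Area ratio A_h/A_s = d_o²(1−k²)/d_s² = (1−k²)/(1−k⁴)^(2/3) = 0.7444.
Mass saving = 1 − 0.7444 = 25.6 %.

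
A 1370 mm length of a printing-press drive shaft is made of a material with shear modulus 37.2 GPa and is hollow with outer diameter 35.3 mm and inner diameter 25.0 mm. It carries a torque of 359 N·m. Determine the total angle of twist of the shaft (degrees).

6.64°

J = π(d_o⁴ − d_i⁴)/32 = π(0.0353⁴ − 0.0250⁴)/32 = 1.141×10^-7 m⁴.
θ = T·L/(G·J) = 359.0 × 1.37 / (37.2×10⁹ × 1.141×10^-7) = 0.1159 rad.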